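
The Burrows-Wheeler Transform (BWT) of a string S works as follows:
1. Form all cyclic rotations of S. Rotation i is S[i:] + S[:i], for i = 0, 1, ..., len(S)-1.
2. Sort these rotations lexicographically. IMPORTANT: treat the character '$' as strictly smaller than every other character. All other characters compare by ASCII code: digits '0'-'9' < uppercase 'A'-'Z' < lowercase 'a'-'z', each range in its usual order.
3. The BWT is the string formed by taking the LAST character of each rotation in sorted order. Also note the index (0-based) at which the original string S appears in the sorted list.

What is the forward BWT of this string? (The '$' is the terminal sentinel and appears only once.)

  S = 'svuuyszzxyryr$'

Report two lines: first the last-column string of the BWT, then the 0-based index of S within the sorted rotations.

All 14 rotations (rotation i = S[i:]+S[:i]):
  rot[0] = svuuyszzxyryr$
  rot[1] = vuuyszzxyryr$s
  rot[2] = uuyszzxyryr$sv
  rot[3] = uyszzxyryr$svu
  rot[4] = yszzxyryr$svuu
  rot[5] = szzxyryr$svuuy
  rot[6] = zzxyryr$svuuys
  rot[7] = zxyryr$svuuysz
  rot[8] = xyryr$svuuyszz
  rot[9] = yryr$svuuyszzx
  rot[10] = ryr$svuuyszzxy
  rot[11] = yr$svuuyszzxyr
  rot[12] = r$svuuyszzxyry
  rot[13] = $svuuyszzxyryr
Sorted (with $ < everything):
  sorted[0] = $svuuyszzxyryr  (last char: 'r')
  sorted[1] = r$svuuyszzxyry  (last char: 'y')
  sorted[2] = ryr$svuuyszzxy  (last char: 'y')
  sorted[3] = svuuyszzxyryr$  (last char: '$')
  sorted[4] = szzxyryr$svuuy  (last char: 'y')
  sorted[5] = uuyszzxyryr$sv  (last char: 'v')
  sorted[6] = uyszzxyryr$svu  (last char: 'u')
  sorted[7] = vuuyszzxyryr$s  (last char: 's')
  sorted[8] = xyryr$svuuyszz  (last char: 'z')
  sorted[9] = yr$svuuyszzxyr  (last char: 'r')
  sorted[10] = yryr$svuuyszzx  (last char: 'x')
  sorted[11] = yszzxyryr$svuu  (last char: 'u')
  sorted[12] = zxyryr$svuuysz  (last char: 'z')
  sorted[13] = zzxyryr$svuuys  (last char: 's')
Last column: ryy$yvuszrxuzs
Original string S is at sorted index 3

Answer: ryy$yvuszrxuzs
3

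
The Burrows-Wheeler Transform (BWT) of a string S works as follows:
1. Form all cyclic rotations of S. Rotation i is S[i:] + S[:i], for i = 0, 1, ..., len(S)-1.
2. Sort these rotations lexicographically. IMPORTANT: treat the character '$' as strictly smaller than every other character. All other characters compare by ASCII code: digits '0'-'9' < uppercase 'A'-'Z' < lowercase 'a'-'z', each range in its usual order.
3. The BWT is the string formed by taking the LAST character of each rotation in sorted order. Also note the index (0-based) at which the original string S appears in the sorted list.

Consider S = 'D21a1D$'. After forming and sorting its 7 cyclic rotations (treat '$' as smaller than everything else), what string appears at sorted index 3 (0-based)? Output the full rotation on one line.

Answer: 21a1D$D

Derivation:
All 7 rotations (rotation i = S[i:]+S[:i]):
  rot[0] = D21a1D$
  rot[1] = 21a1D$D
  rot[2] = 1a1D$D2
  rot[3] = a1D$D21
  rot[4] = 1D$D21a
  rot[5] = D$D21a1
  rot[6] = $D21a1D
Sorted (with $ < everything):
  sorted[0] = $D21a1D
  sorted[1] = 1D$D21a
  sorted[2] = 1a1D$D2
  sorted[3] = 21a1D$D
  sorted[4] = D$D21a1
  sorted[5] = D21a1D$
  sorted[6] = a1D$D21
sorted[3] = 21a1D$D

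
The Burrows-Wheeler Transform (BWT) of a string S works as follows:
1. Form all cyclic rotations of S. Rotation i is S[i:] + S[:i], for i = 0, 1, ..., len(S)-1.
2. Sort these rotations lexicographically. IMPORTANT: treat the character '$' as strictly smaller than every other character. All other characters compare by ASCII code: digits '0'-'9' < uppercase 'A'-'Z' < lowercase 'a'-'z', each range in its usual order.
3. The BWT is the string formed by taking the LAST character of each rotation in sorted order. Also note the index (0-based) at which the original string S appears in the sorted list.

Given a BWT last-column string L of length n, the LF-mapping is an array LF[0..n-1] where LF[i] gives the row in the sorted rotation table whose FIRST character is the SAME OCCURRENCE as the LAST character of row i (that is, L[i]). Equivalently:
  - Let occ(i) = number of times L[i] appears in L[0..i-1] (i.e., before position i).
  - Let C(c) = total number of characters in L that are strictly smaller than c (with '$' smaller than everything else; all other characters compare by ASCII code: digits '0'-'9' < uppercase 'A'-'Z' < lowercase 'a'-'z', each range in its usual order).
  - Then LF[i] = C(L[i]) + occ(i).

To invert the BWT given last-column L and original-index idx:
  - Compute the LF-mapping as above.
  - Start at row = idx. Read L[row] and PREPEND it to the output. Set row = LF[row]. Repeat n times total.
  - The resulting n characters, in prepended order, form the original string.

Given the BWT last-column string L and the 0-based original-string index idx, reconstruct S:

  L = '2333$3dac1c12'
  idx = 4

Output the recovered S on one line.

LF mapping: 3 5 6 7 0 8 12 9 10 1 11 2 4
Walk LF starting at row 4, prepending L[row]:
  step 1: row=4, L[4]='$', prepend. Next row=LF[4]=0
  step 2: row=0, L[0]='2', prepend. Next row=LF[0]=3
  step 3: row=3, L[3]='3', prepend. Next row=LF[3]=7
  step 4: row=7, L[7]='a', prepend. Next row=LF[7]=9
  step 5: row=9, L[9]='1', prepend. Next row=LF[9]=1
  step 6: row=1, L[1]='3', prepend. Next row=LF[1]=5
  step 7: row=5, L[5]='3', prepend. Next row=LF[5]=8
  step 8: row=8, L[8]='c', prepend. Next row=LF[8]=10
  step 9: row=10, L[10]='c', prepend. Next row=LF[10]=11
  step 10: row=11, L[11]='1', prepend. Next row=LF[11]=2
  step 11: row=2, L[2]='3', prepend. Next row=LF[2]=6
  step 12: row=6, L[6]='d', prepend. Next row=LF[6]=12
  step 13: row=12, L[12]='2', prepend. Next row=LF[12]=4
Reversed output: 2d31cc331a32$

Answer: 2d31cc331a32$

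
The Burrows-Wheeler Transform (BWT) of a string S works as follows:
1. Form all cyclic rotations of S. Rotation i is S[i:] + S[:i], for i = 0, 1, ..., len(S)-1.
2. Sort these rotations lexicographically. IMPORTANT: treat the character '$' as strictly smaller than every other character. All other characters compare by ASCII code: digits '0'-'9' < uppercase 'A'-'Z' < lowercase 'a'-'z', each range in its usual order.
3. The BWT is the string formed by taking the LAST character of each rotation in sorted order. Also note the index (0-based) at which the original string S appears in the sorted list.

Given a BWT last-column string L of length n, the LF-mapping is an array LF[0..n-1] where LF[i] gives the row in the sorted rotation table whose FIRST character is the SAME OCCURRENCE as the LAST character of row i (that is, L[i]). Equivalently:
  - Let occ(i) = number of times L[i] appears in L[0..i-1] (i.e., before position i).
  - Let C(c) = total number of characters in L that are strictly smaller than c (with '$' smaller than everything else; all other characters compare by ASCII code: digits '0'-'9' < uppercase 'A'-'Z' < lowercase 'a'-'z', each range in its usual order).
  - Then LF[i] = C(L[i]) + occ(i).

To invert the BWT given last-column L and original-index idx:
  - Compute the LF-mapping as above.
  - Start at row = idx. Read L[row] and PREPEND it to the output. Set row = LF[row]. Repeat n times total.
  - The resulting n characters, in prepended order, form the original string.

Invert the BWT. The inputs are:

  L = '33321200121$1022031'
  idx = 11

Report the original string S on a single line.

Answer: 210301121330120223$

Derivation:
LF mapping: 15 16 17 10 5 11 1 2 6 12 7 0 8 3 13 14 4 18 9
Walk LF starting at row 11, prepending L[row]:
  step 1: row=11, L[11]='$', prepend. Next row=LF[11]=0
  step 2: row=0, L[0]='3', prepend. Next row=LF[0]=15
  step 3: row=15, L[15]='2', prepend. Next row=LF[15]=14
  step 4: row=14, L[14]='2', prepend. Next row=LF[14]=13
  step 5: row=13, L[13]='0', prepend. Next row=LF[13]=3
  step 6: row=3, L[3]='2', prepend. Next row=LF[3]=10
  step 7: row=10, L[10]='1', prepend. Next row=LF[10]=7
  step 8: row=7, L[7]='0', prepend. Next row=LF[7]=2
  step 9: row=2, L[2]='3', prepend. Next row=LF[2]=17
  step 10: row=17, L[17]='3', prepend. Next row=LF[17]=18
  step 11: row=18, L[18]='1', prepend. Next row=LF[18]=9
  step 12: row=9, L[9]='2', prepend. Next row=LF[9]=12
  step 13: row=12, L[12]='1', prepend. Next row=LF[12]=8
  step 14: row=8, L[8]='1', prepend. Next row=LF[8]=6
  step 15: row=6, L[6]='0', prepend. Next row=LF[6]=1
  step 16: row=1, L[1]='3', prepend. Next row=LF[1]=16
  step 17: row=16, L[16]='0', prepend. Next row=LF[16]=4
  step 18: row=4, L[4]='1', prepend. Next row=LF[4]=5
  step 19: row=5, L[5]='2', prepend. Next row=LF[5]=11
Reversed output: 210301121330120223$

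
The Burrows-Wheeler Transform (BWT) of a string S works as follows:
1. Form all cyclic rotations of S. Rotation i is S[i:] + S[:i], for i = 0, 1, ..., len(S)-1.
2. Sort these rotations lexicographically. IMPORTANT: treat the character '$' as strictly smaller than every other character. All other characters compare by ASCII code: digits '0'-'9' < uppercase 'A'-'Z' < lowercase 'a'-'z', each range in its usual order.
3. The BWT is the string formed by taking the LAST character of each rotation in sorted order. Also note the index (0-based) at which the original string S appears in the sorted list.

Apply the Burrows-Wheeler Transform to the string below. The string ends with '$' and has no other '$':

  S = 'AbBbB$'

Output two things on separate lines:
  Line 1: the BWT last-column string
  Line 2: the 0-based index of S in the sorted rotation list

Answer: B$bbBA
1

Derivation:
All 6 rotations (rotation i = S[i:]+S[:i]):
  rot[0] = AbBbB$
  rot[1] = bBbB$A
  rot[2] = BbB$Ab
  rot[3] = bB$AbB
  rot[4] = B$AbBb
  rot[5] = $AbBbB
Sorted (with $ < everything):
  sorted[0] = $AbBbB  (last char: 'B')
  sorted[1] = AbBbB$  (last char: '$')
  sorted[2] = B$AbBb  (last char: 'b')
  sorted[3] = BbB$Ab  (last char: 'b')
  sorted[4] = bB$AbB  (last char: 'B')
  sorted[5] = bBbB$A  (last char: 'A')
Last column: B$bbBA
Original string S is at sorted index 1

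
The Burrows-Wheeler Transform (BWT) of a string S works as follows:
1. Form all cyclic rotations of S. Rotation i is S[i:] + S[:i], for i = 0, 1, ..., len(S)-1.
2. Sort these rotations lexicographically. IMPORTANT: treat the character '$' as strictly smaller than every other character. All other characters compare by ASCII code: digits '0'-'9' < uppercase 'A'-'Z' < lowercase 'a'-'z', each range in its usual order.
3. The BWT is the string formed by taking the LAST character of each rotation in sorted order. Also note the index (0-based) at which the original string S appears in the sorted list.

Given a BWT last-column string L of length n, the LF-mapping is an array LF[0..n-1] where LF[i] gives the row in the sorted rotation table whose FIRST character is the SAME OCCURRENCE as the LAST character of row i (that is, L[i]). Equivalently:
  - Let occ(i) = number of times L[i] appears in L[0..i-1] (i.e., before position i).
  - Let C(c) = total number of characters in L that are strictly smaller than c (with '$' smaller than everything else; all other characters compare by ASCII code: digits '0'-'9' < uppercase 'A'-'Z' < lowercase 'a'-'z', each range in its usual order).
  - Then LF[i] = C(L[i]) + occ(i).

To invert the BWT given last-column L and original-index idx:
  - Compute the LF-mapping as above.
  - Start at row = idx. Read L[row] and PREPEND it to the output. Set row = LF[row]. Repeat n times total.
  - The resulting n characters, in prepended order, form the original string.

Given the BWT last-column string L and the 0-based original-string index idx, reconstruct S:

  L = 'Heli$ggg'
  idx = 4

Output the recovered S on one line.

Answer: giggleH$

Derivation:
LF mapping: 1 2 7 6 0 3 4 5
Walk LF starting at row 4, prepending L[row]:
  step 1: row=4, L[4]='$', prepend. Next row=LF[4]=0
  step 2: row=0, L[0]='H', prepend. Next row=LF[0]=1
  step 3: row=1, L[1]='e', prepend. Next row=LF[1]=2
  step 4: row=2, L[2]='l', prepend. Next row=LF[2]=7
  step 5: row=7, L[7]='g', prepend. Next row=LF[7]=5
  step 6: row=5, L[5]='g', prepend. Next row=LF[5]=3
  step 7: row=3, L[3]='i', prepend. Next row=LF[3]=6
  step 8: row=6, L[6]='g', prepend. Next row=LF[6]=4
Reversed output: giggleH$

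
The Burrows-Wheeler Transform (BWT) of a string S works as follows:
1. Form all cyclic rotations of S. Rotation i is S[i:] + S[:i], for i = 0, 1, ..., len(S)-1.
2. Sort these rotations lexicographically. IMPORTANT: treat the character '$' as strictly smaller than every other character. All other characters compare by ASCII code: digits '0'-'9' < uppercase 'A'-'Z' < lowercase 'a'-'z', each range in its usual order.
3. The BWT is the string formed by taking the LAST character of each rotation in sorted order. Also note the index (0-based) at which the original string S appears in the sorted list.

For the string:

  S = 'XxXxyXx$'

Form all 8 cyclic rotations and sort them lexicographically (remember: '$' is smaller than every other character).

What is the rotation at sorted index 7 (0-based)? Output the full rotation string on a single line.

All 8 rotations (rotation i = S[i:]+S[:i]):
  rot[0] = XxXxyXx$
  rot[1] = xXxyXx$X
  rot[2] = XxyXx$Xx
  rot[3] = xyXx$XxX
  rot[4] = yXx$XxXx
  rot[5] = Xx$XxXxy
  rot[6] = x$XxXxyX
  rot[7] = $XxXxyXx
Sorted (with $ < everything):
  sorted[0] = $XxXxyXx
  sorted[1] = Xx$XxXxy
  sorted[2] = XxXxyXx$
  sorted[3] = XxyXx$Xx
  sorted[4] = x$XxXxyX
  sorted[5] = xXxyXx$X
  sorted[6] = xyXx$XxX
  sorted[7] = yXx$XxXx
sorted[7] = yXx$XxXx

Answer: yXx$XxXx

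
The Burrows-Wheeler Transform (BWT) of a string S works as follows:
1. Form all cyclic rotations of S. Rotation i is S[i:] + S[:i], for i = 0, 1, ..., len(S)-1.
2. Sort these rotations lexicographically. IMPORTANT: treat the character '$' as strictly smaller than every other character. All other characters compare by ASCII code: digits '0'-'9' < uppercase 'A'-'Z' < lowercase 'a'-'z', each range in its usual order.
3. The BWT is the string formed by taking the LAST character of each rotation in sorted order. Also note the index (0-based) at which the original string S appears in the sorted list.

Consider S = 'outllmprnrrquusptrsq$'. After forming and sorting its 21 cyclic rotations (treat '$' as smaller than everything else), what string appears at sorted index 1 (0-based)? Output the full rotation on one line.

Answer: llmprnrrquusptrsq$out

Derivation:
All 21 rotations (rotation i = S[i:]+S[:i]):
  rot[0] = outllmprnrrquusptrsq$
  rot[1] = utllmprnrrquusptrsq$o
  rot[2] = tllmprnrrquusptrsq$ou
  rot[3] = llmprnrrquusptrsq$out
  rot[4] = lmprnrrquusptrsq$outl
  rot[5] = mprnrrquusptrsq$outll
  rot[6] = prnrrquusptrsq$outllm
  rot[7] = rnrrquusptrsq$outllmp
  rot[8] = nrrquusptrsq$outllmpr
  rot[9] = rrquusptrsq$outllmprn
  rot[10] = rquusptrsq$outllmprnr
  rot[11] = quusptrsq$outllmprnrr
  rot[12] = uusptrsq$outllmprnrrq
  rot[13] = usptrsq$outllmprnrrqu
  rot[14] = sptrsq$outllmprnrrquu
  rot[15] = ptrsq$outllmprnrrquus
  rot[16] = trsq$outllmprnrrquusp
  rot[17] = rsq$outllmprnrrquuspt
  rot[18] = sq$outllmprnrrquusptr
  rot[19] = q$outllmprnrrquusptrs
  rot[20] = $outllmprnrrquusptrsq
Sorted (with $ < everything):
  sorted[0] = $outllmprnrrquusptrsq
  sorted[1] = llmprnrrquusptrsq$out
  sorted[2] = lmprnrrquusptrsq$outl
  sorted[3] = mprnrrquusptrsq$outll
  sorted[4] = nrrquusptrsq$outllmpr
  sorted[5] = outllmprnrrquusptrsq$
  sorted[6] = prnrrquusptrsq$outllm
  sorted[7] = ptrsq$outllmprnrrquus
  sorted[8] = q$outllmprnrrquusptrs
  sorted[9] = quusptrsq$outllmprnrr
  sorted[10] = rnrrquusptrsq$outllmp
  sorted[11] = rquusptrsq$outllmprnr
  sorted[12] = rrquusptrsq$outllmprn
  sorted[13] = rsq$outllmprnrrquuspt
  sorted[14] = sptrsq$outllmprnrrquu
  sorted[15] = sq$outllmprnrrquusptr
  sorted[16] = tllmprnrrquusptrsq$ou
  sorted[17] = trsq$outllmprnrrquusp
  sorted[18] = usptrsq$outllmprnrrqu
  sorted[19] = utllmprnrrquusptrsq$o
  sorted[20] = uusptrsq$outllmprnrrq
sorted[1] = llmprnrrquusptrsq$out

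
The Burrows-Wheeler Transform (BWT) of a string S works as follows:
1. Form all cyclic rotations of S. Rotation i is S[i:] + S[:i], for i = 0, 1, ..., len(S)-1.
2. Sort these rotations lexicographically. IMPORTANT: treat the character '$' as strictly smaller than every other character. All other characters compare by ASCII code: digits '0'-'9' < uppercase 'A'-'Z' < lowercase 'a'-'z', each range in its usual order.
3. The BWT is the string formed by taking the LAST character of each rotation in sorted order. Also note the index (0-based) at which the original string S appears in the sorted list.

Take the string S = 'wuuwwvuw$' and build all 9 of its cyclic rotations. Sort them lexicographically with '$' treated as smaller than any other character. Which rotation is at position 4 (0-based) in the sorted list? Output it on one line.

Answer: vuw$wuuww

Derivation:
All 9 rotations (rotation i = S[i:]+S[:i]):
  rot[0] = wuuwwvuw$
  rot[1] = uuwwvuw$w
  rot[2] = uwwvuw$wu
  rot[3] = wwvuw$wuu
  rot[4] = wvuw$wuuw
  rot[5] = vuw$wuuww
  rot[6] = uw$wuuwwv
  rot[7] = w$wuuwwvu
  rot[8] = $wuuwwvuw
Sorted (with $ < everything):
  sorted[0] = $wuuwwvuw
  sorted[1] = uuwwvuw$w
  sorted[2] = uw$wuuwwv
  sorted[3] = uwwvuw$wu
  sorted[4] = vuw$wuuww
  sorted[5] = w$wuuwwvu
  sorted[6] = wuuwwvuw$
  sorted[7] = wvuw$wuuw
  sorted[8] = wwvuw$wuu
sorted[4] = vuw$wuuww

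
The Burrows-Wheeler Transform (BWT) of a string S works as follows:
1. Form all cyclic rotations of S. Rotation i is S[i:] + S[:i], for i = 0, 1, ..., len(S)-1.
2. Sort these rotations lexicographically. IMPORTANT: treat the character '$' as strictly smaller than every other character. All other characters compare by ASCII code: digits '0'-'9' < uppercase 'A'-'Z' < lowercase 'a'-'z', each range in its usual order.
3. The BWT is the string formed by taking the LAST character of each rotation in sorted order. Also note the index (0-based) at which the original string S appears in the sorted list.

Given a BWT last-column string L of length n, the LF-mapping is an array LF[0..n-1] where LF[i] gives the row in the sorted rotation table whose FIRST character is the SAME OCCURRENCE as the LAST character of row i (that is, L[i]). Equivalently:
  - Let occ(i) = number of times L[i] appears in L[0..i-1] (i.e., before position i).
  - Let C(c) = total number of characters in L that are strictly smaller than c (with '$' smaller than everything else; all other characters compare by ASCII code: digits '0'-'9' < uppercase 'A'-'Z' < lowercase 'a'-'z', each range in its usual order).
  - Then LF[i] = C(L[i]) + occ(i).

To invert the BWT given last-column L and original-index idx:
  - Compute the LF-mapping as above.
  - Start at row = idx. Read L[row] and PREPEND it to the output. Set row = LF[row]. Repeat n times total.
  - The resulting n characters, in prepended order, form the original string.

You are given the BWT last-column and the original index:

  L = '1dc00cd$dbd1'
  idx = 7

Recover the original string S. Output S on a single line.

LF mapping: 3 8 6 1 2 7 9 0 10 5 11 4
Walk LF starting at row 7, prepending L[row]:
  step 1: row=7, L[7]='$', prepend. Next row=LF[7]=0
  step 2: row=0, L[0]='1', prepend. Next row=LF[0]=3
  step 3: row=3, L[3]='0', prepend. Next row=LF[3]=1
  step 4: row=1, L[1]='d', prepend. Next row=LF[1]=8
  step 5: row=8, L[8]='d', prepend. Next row=LF[8]=10
  step 6: row=10, L[10]='d', prepend. Next row=LF[10]=11
  step 7: row=11, L[11]='1', prepend. Next row=LF[11]=4
  step 8: row=4, L[4]='0', prepend. Next row=LF[4]=2
  step 9: row=2, L[2]='c', prepend. Next row=LF[2]=6
  step 10: row=6, L[6]='d', prepend. Next row=LF[6]=9
  step 11: row=9, L[9]='b', prepend. Next row=LF[9]=5
  step 12: row=5, L[5]='c', prepend. Next row=LF[5]=7
Reversed output: cbdc01ddd01$

Answer: cbdc01ddd01$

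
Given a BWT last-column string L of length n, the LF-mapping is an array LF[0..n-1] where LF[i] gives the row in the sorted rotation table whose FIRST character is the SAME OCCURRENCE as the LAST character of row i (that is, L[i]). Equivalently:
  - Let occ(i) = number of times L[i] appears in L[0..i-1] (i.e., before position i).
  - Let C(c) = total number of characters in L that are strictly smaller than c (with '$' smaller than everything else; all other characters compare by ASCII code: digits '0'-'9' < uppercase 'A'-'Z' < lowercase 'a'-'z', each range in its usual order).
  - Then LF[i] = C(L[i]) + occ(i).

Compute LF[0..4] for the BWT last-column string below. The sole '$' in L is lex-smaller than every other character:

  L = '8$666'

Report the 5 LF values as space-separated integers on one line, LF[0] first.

Answer: 4 0 1 2 3

Derivation:
Char counts: '$':1, '6':3, '8':1
C (first-col start): C('$')=0, C('6')=1, C('8')=4
L[0]='8': occ=0, LF[0]=C('8')+0=4+0=4
L[1]='$': occ=0, LF[1]=C('$')+0=0+0=0
L[2]='6': occ=0, LF[2]=C('6')+0=1+0=1
L[3]='6': occ=1, LF[3]=C('6')+1=1+1=2
L[4]='6': occ=2, LF[4]=C('6')+2=1+2=3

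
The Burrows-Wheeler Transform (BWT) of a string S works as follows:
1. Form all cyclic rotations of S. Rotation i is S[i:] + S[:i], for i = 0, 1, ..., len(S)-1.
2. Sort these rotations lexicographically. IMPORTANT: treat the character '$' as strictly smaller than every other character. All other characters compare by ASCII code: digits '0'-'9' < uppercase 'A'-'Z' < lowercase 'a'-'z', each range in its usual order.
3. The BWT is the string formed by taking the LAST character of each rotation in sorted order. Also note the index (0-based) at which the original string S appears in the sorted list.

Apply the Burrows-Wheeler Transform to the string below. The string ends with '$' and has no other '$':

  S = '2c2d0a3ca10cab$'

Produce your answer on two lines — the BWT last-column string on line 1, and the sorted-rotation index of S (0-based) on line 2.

All 15 rotations (rotation i = S[i:]+S[:i]):
  rot[0] = 2c2d0a3ca10cab$
  rot[1] = c2d0a3ca10cab$2
  rot[2] = 2d0a3ca10cab$2c
  rot[3] = d0a3ca10cab$2c2
  rot[4] = 0a3ca10cab$2c2d
  rot[5] = a3ca10cab$2c2d0
  rot[6] = 3ca10cab$2c2d0a
  rot[7] = ca10cab$2c2d0a3
  rot[8] = a10cab$2c2d0a3c
  rot[9] = 10cab$2c2d0a3ca
  rot[10] = 0cab$2c2d0a3ca1
  rot[11] = cab$2c2d0a3ca10
  rot[12] = ab$2c2d0a3ca10c
  rot[13] = b$2c2d0a3ca10ca
  rot[14] = $2c2d0a3ca10cab
Sorted (with $ < everything):
  sorted[0] = $2c2d0a3ca10cab  (last char: 'b')
  sorted[1] = 0a3ca10cab$2c2d  (last char: 'd')
  sorted[2] = 0cab$2c2d0a3ca1  (last char: '1')
  sorted[3] = 10cab$2c2d0a3ca  (last char: 'a')
  sorted[4] = 2c2d0a3ca10cab$  (last char: '$')
  sorted[5] = 2d0a3ca10cab$2c  (last char: 'c')
  sorted[6] = 3ca10cab$2c2d0a  (last char: 'a')
  sorted[7] = a10cab$2c2d0a3c  (last char: 'c')
  sorted[8] = a3ca10cab$2c2d0  (last char: '0')
  sorted[9] = ab$2c2d0a3ca10c  (last char: 'c')
  sorted[10] = b$2c2d0a3ca10ca  (last char: 'a')
  sorted[11] = c2d0a3ca10cab$2  (last char: '2')
  sorted[12] = ca10cab$2c2d0a3  (last char: '3')
  sorted[13] = cab$2c2d0a3ca10  (last char: '0')
  sorted[14] = d0a3ca10cab$2c2  (last char: '2')
Last column: bd1a$cac0ca2302
Original string S is at sorted index 4

Answer: bd1a$cac0ca2302
4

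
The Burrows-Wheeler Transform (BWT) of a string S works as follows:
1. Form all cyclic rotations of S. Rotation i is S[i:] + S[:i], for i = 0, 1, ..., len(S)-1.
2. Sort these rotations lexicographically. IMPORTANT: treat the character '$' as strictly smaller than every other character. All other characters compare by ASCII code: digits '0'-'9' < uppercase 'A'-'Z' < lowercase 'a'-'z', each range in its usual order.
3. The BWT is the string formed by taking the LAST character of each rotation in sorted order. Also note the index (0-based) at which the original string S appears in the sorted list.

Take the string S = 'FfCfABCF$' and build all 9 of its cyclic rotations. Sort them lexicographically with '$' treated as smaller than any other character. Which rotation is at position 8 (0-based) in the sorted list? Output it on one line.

Answer: fCfABCF$F

Derivation:
All 9 rotations (rotation i = S[i:]+S[:i]):
  rot[0] = FfCfABCF$
  rot[1] = fCfABCF$F
  rot[2] = CfABCF$Ff
  rot[3] = fABCF$FfC
  rot[4] = ABCF$FfCf
  rot[5] = BCF$FfCfA
  rot[6] = CF$FfCfAB
  rot[7] = F$FfCfABC
  rot[8] = $FfCfABCF
Sorted (with $ < everything):
  sorted[0] = $FfCfABCF
  sorted[1] = ABCF$FfCf
  sorted[2] = BCF$FfCfA
  sorted[3] = CF$FfCfAB
  sorted[4] = CfABCF$Ff
  sorted[5] = F$FfCfABC
  sorted[6] = FfCfABCF$
  sorted[7] = fABCF$FfC
  sorted[8] = fCfABCF$F
sorted[8] = fCfABCF$F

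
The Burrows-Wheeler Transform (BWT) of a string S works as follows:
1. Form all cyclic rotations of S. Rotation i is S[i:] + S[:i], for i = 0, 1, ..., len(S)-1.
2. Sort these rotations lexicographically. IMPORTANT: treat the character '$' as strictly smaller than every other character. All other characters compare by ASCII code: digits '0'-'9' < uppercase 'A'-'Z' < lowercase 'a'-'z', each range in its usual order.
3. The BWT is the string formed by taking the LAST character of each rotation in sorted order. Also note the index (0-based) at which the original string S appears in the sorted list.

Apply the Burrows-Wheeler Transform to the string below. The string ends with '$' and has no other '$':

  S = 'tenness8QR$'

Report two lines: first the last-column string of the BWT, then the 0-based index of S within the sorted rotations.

Answer: Rs8Qtnnese$
10

Derivation:
All 11 rotations (rotation i = S[i:]+S[:i]):
  rot[0] = tenness8QR$
  rot[1] = enness8QR$t
  rot[2] = nness8QR$te
  rot[3] = ness8QR$ten
  rot[4] = ess8QR$tenn
  rot[5] = ss8QR$tenne
  rot[6] = s8QR$tennes
  rot[7] = 8QR$tenness
  rot[8] = QR$tenness8
  rot[9] = R$tenness8Q
  rot[10] = $tenness8QR
Sorted (with $ < everything):
  sorted[0] = $tenness8QR  (last char: 'R')
  sorted[1] = 8QR$tenness  (last char: 's')
  sorted[2] = QR$tenness8  (last char: '8')
  sorted[3] = R$tenness8Q  (last char: 'Q')
  sorted[4] = enness8QR$t  (last char: 't')
  sorted[5] = ess8QR$tenn  (last char: 'n')
  sorted[6] = ness8QR$ten  (last char: 'n')
  sorted[7] = nness8QR$te  (last char: 'e')
  sorted[8] = s8QR$tennes  (last char: 's')
  sorted[9] = ss8QR$tenne  (last char: 'e')
  sorted[10] = tenness8QR$  (last char: '$')
Last column: Rs8Qtnnese$
Original string S is at sorted index 10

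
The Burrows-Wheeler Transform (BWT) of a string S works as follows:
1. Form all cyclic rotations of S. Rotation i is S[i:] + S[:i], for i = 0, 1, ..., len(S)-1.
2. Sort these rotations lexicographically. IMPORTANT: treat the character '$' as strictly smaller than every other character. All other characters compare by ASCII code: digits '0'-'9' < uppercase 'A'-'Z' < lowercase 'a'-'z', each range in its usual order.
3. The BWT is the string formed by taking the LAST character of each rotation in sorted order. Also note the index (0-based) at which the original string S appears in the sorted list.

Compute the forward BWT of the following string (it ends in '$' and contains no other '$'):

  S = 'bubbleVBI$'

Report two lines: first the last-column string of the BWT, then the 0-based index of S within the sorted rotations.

Answer: IVBeub$lbb
6

Derivation:
All 10 rotations (rotation i = S[i:]+S[:i]):
  rot[0] = bubbleVBI$
  rot[1] = ubbleVBI$b
  rot[2] = bbleVBI$bu
  rot[3] = bleVBI$bub
  rot[4] = leVBI$bubb
  rot[5] = eVBI$bubbl
  rot[6] = VBI$bubble
  rot[7] = BI$bubbleV
  rot[8] = I$bubbleVB
  rot[9] = $bubbleVBI
Sorted (with $ < everything):
  sorted[0] = $bubbleVBI  (last char: 'I')
  sorted[1] = BI$bubbleV  (last char: 'V')
  sorted[2] = I$bubbleVB  (last char: 'B')
  sorted[3] = VBI$bubble  (last char: 'e')
  sorted[4] = bbleVBI$bu  (last char: 'u')
  sorted[5] = bleVBI$bub  (last char: 'b')
  sorted[6] = bubbleVBI$  (last char: '$')
  sorted[7] = eVBI$bubbl  (last char: 'l')
  sorted[8] = leVBI$bubb  (last char: 'b')
  sorted[9] = ubbleVBI$b  (last char: 'b')
Last column: IVBeub$lbb
Original string S is at sorted index 6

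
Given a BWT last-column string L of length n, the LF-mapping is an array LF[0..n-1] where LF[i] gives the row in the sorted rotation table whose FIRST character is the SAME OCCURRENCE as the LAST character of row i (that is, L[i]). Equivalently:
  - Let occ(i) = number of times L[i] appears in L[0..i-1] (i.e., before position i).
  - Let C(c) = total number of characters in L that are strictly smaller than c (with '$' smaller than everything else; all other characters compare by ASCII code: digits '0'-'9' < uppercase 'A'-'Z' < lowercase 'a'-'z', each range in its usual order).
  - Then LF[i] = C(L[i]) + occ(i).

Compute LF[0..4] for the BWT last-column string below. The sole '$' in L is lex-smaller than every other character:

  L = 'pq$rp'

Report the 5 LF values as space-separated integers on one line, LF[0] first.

Answer: 1 3 0 4 2

Derivation:
Char counts: '$':1, 'p':2, 'q':1, 'r':1
C (first-col start): C('$')=0, C('p')=1, C('q')=3, C('r')=4
L[0]='p': occ=0, LF[0]=C('p')+0=1+0=1
L[1]='q': occ=0, LF[1]=C('q')+0=3+0=3
L[2]='$': occ=0, LF[2]=C('$')+0=0+0=0
L[3]='r': occ=0, LF[3]=C('r')+0=4+0=4
L[4]='p': occ=1, LF[4]=C('p')+1=1+1=2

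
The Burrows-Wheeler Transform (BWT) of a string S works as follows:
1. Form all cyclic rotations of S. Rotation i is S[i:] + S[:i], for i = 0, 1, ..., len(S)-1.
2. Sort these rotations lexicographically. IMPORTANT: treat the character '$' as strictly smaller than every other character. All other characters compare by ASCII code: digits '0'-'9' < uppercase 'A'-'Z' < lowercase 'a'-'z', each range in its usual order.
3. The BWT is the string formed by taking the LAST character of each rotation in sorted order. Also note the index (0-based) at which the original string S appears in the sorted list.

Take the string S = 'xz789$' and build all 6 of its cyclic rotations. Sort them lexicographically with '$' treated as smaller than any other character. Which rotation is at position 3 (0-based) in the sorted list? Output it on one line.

Answer: 9$xz78

Derivation:
All 6 rotations (rotation i = S[i:]+S[:i]):
  rot[0] = xz789$
  rot[1] = z789$x
  rot[2] = 789$xz
  rot[3] = 89$xz7
  rot[4] = 9$xz78
  rot[5] = $xz789
Sorted (with $ < everything):
  sorted[0] = $xz789
  sorted[1] = 789$xz
  sorted[2] = 89$xz7
  sorted[3] = 9$xz78
  sorted[4] = xz789$
  sorted[5] = z789$x
sorted[3] = 9$xz78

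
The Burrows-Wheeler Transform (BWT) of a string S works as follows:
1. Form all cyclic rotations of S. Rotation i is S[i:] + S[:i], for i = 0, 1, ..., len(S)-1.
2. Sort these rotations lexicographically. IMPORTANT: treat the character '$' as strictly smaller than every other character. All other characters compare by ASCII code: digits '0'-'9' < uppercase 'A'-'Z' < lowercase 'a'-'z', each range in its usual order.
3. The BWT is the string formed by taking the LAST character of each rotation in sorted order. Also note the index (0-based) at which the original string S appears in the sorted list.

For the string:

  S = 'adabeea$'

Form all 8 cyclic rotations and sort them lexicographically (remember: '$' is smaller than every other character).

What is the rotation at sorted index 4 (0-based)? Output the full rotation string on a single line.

Answer: beea$ada

Derivation:
All 8 rotations (rotation i = S[i:]+S[:i]):
  rot[0] = adabeea$
  rot[1] = dabeea$a
  rot[2] = abeea$ad
  rot[3] = beea$ada
  rot[4] = eea$adab
  rot[5] = ea$adabe
  rot[6] = a$adabee
  rot[7] = $adabeea
Sorted (with $ < everything):
  sorted[0] = $adabeea
  sorted[1] = a$adabee
  sorted[2] = abeea$ad
  sorted[3] = adabeea$
  sorted[4] = beea$ada
  sorted[5] = dabeea$a
  sorted[6] = ea$adabe
  sorted[7] = eea$adab
sorted[4] = beea$ada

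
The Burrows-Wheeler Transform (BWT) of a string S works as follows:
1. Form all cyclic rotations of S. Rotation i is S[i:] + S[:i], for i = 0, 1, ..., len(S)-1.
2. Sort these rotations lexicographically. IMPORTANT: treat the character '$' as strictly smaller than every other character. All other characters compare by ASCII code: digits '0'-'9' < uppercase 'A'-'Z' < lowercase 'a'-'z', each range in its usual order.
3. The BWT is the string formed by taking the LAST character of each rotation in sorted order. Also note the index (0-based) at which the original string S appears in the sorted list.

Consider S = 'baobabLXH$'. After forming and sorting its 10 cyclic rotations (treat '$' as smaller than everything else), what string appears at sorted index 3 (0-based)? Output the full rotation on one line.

Answer: XH$baobabL

Derivation:
All 10 rotations (rotation i = S[i:]+S[:i]):
  rot[0] = baobabLXH$
  rot[1] = aobabLXH$b
  rot[2] = obabLXH$ba
  rot[3] = babLXH$bao
  rot[4] = abLXH$baob
  rot[5] = bLXH$baoba
  rot[6] = LXH$baobab
  rot[7] = XH$baobabL
  rot[8] = H$baobabLX
  rot[9] = $baobabLXH
Sorted (with $ < everything):
  sorted[0] = $baobabLXH
  sorted[1] = H$baobabLX
  sorted[2] = LXH$baobab
  sorted[3] = XH$baobabL
  sorted[4] = abLXH$baob
  sorted[5] = aobabLXH$b
  sorted[6] = bLXH$baoba
  sorted[7] = babLXH$bao
  sorted[8] = baobabLXH$
  sorted[9] = obabLXH$ba
sorted[3] = XH$baobabL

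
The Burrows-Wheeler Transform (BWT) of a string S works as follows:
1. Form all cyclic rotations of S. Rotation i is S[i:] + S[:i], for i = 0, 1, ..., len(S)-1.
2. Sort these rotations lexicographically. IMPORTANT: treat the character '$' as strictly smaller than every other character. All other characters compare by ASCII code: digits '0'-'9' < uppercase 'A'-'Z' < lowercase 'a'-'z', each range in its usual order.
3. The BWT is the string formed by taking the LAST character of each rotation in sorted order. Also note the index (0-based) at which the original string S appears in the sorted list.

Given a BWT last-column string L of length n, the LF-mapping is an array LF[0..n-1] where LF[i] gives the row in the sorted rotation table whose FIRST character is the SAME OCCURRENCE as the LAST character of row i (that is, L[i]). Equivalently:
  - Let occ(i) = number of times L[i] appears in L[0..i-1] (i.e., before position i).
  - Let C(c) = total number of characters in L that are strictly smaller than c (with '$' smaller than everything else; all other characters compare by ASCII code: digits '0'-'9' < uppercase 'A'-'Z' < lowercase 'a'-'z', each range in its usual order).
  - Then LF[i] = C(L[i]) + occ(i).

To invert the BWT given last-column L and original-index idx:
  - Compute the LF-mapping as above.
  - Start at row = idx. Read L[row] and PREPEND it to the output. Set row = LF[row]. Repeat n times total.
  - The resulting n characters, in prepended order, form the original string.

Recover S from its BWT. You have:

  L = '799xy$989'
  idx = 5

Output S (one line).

LF mapping: 1 3 4 7 8 0 5 2 6
Walk LF starting at row 5, prepending L[row]:
  step 1: row=5, L[5]='$', prepend. Next row=LF[5]=0
  step 2: row=0, L[0]='7', prepend. Next row=LF[0]=1
  step 3: row=1, L[1]='9', prepend. Next row=LF[1]=3
  step 4: row=3, L[3]='x', prepend. Next row=LF[3]=7
  step 5: row=7, L[7]='8', prepend. Next row=LF[7]=2
  step 6: row=2, L[2]='9', prepend. Next row=LF[2]=4
  step 7: row=4, L[4]='y', prepend. Next row=LF[4]=8
  step 8: row=8, L[8]='9', prepend. Next row=LF[8]=6
  step 9: row=6, L[6]='9', prepend. Next row=LF[6]=5
Reversed output: 99y98x97$

Answer: 99y98x97$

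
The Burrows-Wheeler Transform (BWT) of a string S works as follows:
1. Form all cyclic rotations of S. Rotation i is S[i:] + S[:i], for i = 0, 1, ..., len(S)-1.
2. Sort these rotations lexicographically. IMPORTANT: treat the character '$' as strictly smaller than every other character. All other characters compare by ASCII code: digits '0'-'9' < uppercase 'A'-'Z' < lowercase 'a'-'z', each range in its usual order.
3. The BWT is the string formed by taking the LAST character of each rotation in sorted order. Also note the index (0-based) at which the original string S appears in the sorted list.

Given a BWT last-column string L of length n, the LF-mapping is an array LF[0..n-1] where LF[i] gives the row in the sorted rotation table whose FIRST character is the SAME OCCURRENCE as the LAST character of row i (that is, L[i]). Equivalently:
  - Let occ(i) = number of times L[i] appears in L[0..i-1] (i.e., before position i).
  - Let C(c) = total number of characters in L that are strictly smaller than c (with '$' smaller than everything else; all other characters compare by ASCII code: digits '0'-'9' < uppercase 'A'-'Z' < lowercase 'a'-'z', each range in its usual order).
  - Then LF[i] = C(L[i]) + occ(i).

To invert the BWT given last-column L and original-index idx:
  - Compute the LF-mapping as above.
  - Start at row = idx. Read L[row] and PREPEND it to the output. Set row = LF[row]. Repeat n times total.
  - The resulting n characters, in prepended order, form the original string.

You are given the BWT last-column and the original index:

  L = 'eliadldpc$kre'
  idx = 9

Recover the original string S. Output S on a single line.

LF mapping: 5 9 7 1 3 10 4 11 2 0 8 12 6
Walk LF starting at row 9, prepending L[row]:
  step 1: row=9, L[9]='$', prepend. Next row=LF[9]=0
  step 2: row=0, L[0]='e', prepend. Next row=LF[0]=5
  step 3: row=5, L[5]='l', prepend. Next row=LF[5]=10
  step 4: row=10, L[10]='k', prepend. Next row=LF[10]=8
  step 5: row=8, L[8]='c', prepend. Next row=LF[8]=2
  step 6: row=2, L[2]='i', prepend. Next row=LF[2]=7
  step 7: row=7, L[7]='p', prepend. Next row=LF[7]=11
  step 8: row=11, L[11]='r', prepend. Next row=LF[11]=12
  step 9: row=12, L[12]='e', prepend. Next row=LF[12]=6
  step 10: row=6, L[6]='d', prepend. Next row=LF[6]=4
  step 11: row=4, L[4]='d', prepend. Next row=LF[4]=3
  step 12: row=3, L[3]='a', prepend. Next row=LF[3]=1
  step 13: row=1, L[1]='l', prepend. Next row=LF[1]=9
Reversed output: ladderpickle$

Answer: ladderpickle$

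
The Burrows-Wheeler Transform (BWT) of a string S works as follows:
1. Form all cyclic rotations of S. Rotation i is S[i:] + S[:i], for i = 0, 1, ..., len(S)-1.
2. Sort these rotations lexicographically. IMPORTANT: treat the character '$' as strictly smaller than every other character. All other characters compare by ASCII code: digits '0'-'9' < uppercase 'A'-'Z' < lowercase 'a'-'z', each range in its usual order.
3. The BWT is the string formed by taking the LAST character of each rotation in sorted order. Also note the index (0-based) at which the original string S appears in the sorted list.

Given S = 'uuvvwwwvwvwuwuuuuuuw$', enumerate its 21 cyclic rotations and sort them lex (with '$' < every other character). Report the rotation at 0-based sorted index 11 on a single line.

Answer: vwuwuuuuuuw$uuvvwwwvw

Derivation:
All 21 rotations (rotation i = S[i:]+S[:i]):
  rot[0] = uuvvwwwvwvwuwuuuuuuw$
  rot[1] = uvvwwwvwvwuwuuuuuuw$u
  rot[2] = vvwwwvwvwuwuuuuuuw$uu
  rot[3] = vwwwvwvwuwuuuuuuw$uuv
  rot[4] = wwwvwvwuwuuuuuuw$uuvv
  rot[5] = wwvwvwuwuuuuuuw$uuvvw
  rot[6] = wvwvwuwuuuuuuw$uuvvww
  rot[7] = vwvwuwuuuuuuw$uuvvwww
  rot[8] = wvwuwuuuuuuw$uuvvwwwv
  rot[9] = vwuwuuuuuuw$uuvvwwwvw
  rot[10] = wuwuuuuuuw$uuvvwwwvwv
  rot[11] = uwuuuuuuw$uuvvwwwvwvw
  rot[12] = wuuuuuuw$uuvvwwwvwvwu
  rot[13] = uuuuuuw$uuvvwwwvwvwuw
  rot[14] = uuuuuw$uuvvwwwvwvwuwu
  rot[15] = uuuuw$uuvvwwwvwvwuwuu
  rot[16] = uuuw$uuvvwwwvwvwuwuuu
  rot[17] = uuw$uuvvwwwvwvwuwuuuu
  rot[18] = uw$uuvvwwwvwvwuwuuuuu
  rot[19] = w$uuvvwwwvwvwuwuuuuuu
  rot[20] = $uuvvwwwvwvwuwuuuuuuw
Sorted (with $ < everything):
  sorted[0] = $uuvvwwwvwvwuwuuuuuuw
  sorted[1] = uuuuuuw$uuvvwwwvwvwuw
  sorted[2] = uuuuuw$uuvvwwwvwvwuwu
  sorted[3] = uuuuw$uuvvwwwvwvwuwuu
  sorted[4] = uuuw$uuvvwwwvwvwuwuuu
  sorted[5] = uuvvwwwvwvwuwuuuuuuw$
  sorted[6] = uuw$uuvvwwwvwvwuwuuuu
  sorted[7] = uvvwwwvwvwuwuuuuuuw$u
  sorted[8] = uw$uuvvwwwvwvwuwuuuuu
  sorted[9] = uwuuuuuuw$uuvvwwwvwvw
  sorted[10] = vvwwwvwvwuwuuuuuuw$uu
  sorted[11] = vwuwuuuuuuw$uuvvwwwvw
  sorted[12] = vwvwuwuuuuuuw$uuvvwww
  sorted[13] = vwwwvwvwuwuuuuuuw$uuv
  sorted[14] = w$uuvvwwwvwvwuwuuuuuu
  sorted[15] = wuuuuuuw$uuvvwwwvwvwu
  sorted[16] = wuwuuuuuuw$uuvvwwwvwv
  sorted[17] = wvwuwuuuuuuw$uuvvwwwv
  sorted[18] = wvwvwuwuuuuuuw$uuvvww
  sorted[19] = wwvwvwuwuuuuuuw$uuvvw
  sorted[20] = wwwvwvwuwuuuuuuw$uuvv
sorted[11] = vwuwuuuuuuw$uuvvwwwvw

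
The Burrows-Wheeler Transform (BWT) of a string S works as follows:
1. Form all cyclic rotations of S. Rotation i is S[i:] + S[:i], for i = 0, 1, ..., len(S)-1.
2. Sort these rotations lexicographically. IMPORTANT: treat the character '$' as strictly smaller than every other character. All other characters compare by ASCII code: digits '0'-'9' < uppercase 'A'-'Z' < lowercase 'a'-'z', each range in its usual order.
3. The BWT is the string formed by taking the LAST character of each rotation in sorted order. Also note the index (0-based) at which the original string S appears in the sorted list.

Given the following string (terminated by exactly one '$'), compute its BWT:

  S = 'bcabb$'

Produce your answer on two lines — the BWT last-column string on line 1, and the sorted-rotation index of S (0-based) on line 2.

All 6 rotations (rotation i = S[i:]+S[:i]):
  rot[0] = bcabb$
  rot[1] = cabb$b
  rot[2] = abb$bc
  rot[3] = bb$bca
  rot[4] = b$bcab
  rot[5] = $bcabb
Sorted (with $ < everything):
  sorted[0] = $bcabb  (last char: 'b')
  sorted[1] = abb$bc  (last char: 'c')
  sorted[2] = b$bcab  (last char: 'b')
  sorted[3] = bb$bca  (last char: 'a')
  sorted[4] = bcabb$  (last char: '$')
  sorted[5] = cabb$b  (last char: 'b')
Last column: bcba$b
Original string S is at sorted index 4

Answer: bcba$b
4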